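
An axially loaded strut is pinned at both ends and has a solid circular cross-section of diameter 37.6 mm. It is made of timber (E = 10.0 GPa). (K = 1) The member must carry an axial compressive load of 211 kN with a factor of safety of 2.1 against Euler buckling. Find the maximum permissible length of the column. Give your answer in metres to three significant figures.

I = πd⁴/64 = π×37.6⁴/64 = 9.811×10^4 mm⁴
I = 9.811×10^-8 m⁴
Required critical load P_cr = n·P = 2.1 × 211 = 443.1 kN = 4.431×10^5 N
From P_cr = π²EI/(K·L)²:  L = (1/K)·√(π²EI/P_cr) = (1/1)·√(π²×1.00×10^10×9.811×10^-8/4.431×10^5)
L = 0.148 m

L_max ≈ 0.148 m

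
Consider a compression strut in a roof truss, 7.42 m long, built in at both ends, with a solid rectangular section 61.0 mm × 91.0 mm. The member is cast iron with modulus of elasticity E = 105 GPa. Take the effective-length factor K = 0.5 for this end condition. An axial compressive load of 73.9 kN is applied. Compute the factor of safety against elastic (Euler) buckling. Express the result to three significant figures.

Buckling occurs about the weak axis: I_min = h·b³/12 with b = 61.0 mm (the shorter side).
I_min = 91.0×61.0³/12 = 1.721×10^6 mm⁴
I = 1.721×10^6 mm⁴ = 1.721×10^-6 m⁴
Effective length L_e = K·L = 0.5 × 7.42 = 3.710 m
P_cr = π²EI / L_e² = π² × 105×10⁹ × 1.721×10^-6 / 3.710² = 1.296×10^5 N
Factor of safety n = P_cr / P = 129.60 / 73.9 = 1.75

n ≈ 1.75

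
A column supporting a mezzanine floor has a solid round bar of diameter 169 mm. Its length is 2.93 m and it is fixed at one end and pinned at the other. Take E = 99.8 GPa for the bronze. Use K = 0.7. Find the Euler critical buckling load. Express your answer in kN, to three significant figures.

P_cr ≈ 9380 kN

I = πd⁴/64 = π×169⁴/64 = 4.004×10^7 mm⁴
I = 4.004×10^7 mm⁴ = 4.004×10^-5 m⁴
Effective length L_e = K·L = 0.7 × 2.93 = 2.051 m
P_cr = π²EI / L_e² = π² × 99.8×10⁹ × 4.004×10^-5 / 2.051² = 9.376×10^6 N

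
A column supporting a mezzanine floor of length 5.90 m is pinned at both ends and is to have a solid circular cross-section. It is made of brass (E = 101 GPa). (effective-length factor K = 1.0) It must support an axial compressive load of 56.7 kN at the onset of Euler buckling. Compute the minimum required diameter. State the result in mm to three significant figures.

L_e = K·L = 1 × 5.90 = 5.900 m
Required I = P_cr·L_e²/(π²E) = 5.670×10^4 × 5.900² / (π² × 1.01×10^11) = 1.980×10^-6 m⁴
I_req = 1.980×10^6 mm⁴
Solid circle: I = πd⁴/64  ⇒  d = (64I/π)^(1/4) = (64×1.980×10^6/π)^(1/4) = 79.7 mm

d ≈ 79.7 mm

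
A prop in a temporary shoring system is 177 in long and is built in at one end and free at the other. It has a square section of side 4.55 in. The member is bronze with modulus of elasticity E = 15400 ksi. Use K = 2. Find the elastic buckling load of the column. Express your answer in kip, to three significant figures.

P_cr ≈ 43.3 kip

I = a⁴/12 = 4.55⁴/12 = 35.72 in⁴
Effective length L_e = K·L = 2 × 177 = 354.0 in
P_cr = π²EI / L_e² = π² × 15400×10³ × 35.72 / 354.0² = 4.332×10^4 lb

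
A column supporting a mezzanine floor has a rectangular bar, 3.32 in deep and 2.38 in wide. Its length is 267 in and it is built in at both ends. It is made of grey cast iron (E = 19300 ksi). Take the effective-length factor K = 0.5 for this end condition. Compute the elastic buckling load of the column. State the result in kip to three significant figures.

Buckling occurs about the weak axis: I_min = h·b³/12 with b = 2.38 in (the shorter side).
I_min = 3.32×2.38³/12 = 3.730 in⁴
Effective length L_e = K·L = 0.5 × 267 = 133.5 in
P_cr = π²EI / L_e² = π² × 19300×10³ × 3.730 / 133.5² = 3.986×10^4 lb

P_cr ≈ 39.9 kip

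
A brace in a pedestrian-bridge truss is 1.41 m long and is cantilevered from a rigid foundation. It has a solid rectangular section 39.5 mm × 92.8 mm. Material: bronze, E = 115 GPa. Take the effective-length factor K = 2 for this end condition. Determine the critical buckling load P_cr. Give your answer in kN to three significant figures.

Buckling occurs about the weak axis: I_min = h·b³/12 with b = 39.5 mm (the shorter side).
I_min = 92.8×39.5³/12 = 4.766×10^5 mm⁴
I = 4.766×10^5 mm⁴ = 4.766×10^-7 m⁴
Effective length L_e = K·L = 2 × 1.41 = 2.820 m
P_cr = π²EI / L_e² = π² × 115×10⁹ × 4.766×10^-7 / 2.820² = 6.802×10^4 N

P_cr ≈ 68.0 kN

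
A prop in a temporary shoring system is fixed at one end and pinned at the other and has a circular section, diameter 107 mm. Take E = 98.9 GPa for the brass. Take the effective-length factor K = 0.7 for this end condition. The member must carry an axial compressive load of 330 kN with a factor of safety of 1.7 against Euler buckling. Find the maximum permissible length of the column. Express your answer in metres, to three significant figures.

I = πd⁴/64 = π×107⁴/64 = 6.434×10^6 mm⁴
I = 6.434×10^-6 m⁴
Required critical load P_cr = n·P = 1.7 × 330 = 561.0 kN = 5.610×10^5 N
From P_cr = π²EI/(K·L)²:  L = (1/K)·√(π²EI/P_cr) = (1/0.7)·√(π²×9.89×10^10×6.434×10^-6/5.610×10^5)
L = 4.78 m

L_max ≈ 4.78 m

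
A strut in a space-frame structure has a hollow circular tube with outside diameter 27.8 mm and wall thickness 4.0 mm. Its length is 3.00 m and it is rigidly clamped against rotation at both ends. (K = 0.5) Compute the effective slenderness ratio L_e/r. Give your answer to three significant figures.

λ ≈ 176

Inner diameter d_i = 27.8 − 2×4.0 = 19.80 mm
I = π(d_o⁴ − d_i⁴)/64 = π(27.8⁴ − 19.80⁴)/64 = 2.177×10^4 mm⁴
A = 299.1 mm²;  r_min = √(I/A) = √(2.177×10^4/299.1) = 8.533 mm
L_e = K·L = 0.5 × 3.00 m = 1.500 m = 1500.0 mm
λ = L_e / r_min = 1500.0 / 8.533 = 176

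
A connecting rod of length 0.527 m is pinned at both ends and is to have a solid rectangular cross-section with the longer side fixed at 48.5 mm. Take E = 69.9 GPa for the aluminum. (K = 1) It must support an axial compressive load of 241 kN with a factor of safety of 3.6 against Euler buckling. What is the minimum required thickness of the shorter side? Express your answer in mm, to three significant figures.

b ≈ 44.2 mm

Required P_cr = n·P = 3.6 × 241 = 867.6 kN
L_e = K·L = 1 × 0.527 = 0.5270 m
Required I = P_cr·L_e²/(π²E) = 8.676×10^5 × 0.5270² / (π² × 6.99×10^10) = 3.493×10^-7 m⁴
I_req = 3.493×10^5 mm⁴
Rectangle, weak axis: I_min = h·b³/12 with h = 48.5 mm fixed  ⇒  b = (12I/h)^(1/3) = 44.2 mm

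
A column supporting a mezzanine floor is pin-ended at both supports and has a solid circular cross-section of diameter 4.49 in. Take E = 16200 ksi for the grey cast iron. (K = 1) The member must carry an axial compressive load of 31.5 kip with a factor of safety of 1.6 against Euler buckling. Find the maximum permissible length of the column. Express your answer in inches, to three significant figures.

I = πd⁴/64 = π×4.49⁴/64 = 19.95 in⁴
Required critical load P_cr = n·P = 1.6 × 31.5 = 50.40 kip = 5.040×10^4 lb
From P_cr = π²EI/(K·L)²:  L = (1/K)·√(π²EI/P_cr) = (1/1)·√(π²×1.62×10^7×19.95/5.040×10^4)
L = 252 in

L_max ≈ 252 in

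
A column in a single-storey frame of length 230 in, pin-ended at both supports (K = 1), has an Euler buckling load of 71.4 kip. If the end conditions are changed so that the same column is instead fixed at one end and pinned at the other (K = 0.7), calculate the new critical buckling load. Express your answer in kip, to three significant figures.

P_cr ≈ 146 kip

P_cr ∝ 1/K², so P_cr,new = P_cr,old × (K_old/K_new)² = 71.4 × (1/0.7)²
= 71.4 × 2.041 = 146 kip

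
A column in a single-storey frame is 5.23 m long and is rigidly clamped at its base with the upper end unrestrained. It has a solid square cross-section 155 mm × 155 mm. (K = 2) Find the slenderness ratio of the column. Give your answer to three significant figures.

I = a⁴/12 = 155⁴/12 = 4.810×10^7 mm⁴
A = 2.402×10^4 mm²;  r_min = √(I/A) = √(4.810×10^7/2.402×10^4) = 44.74 mm
L_e = K·L = 2 × 5.23 m = 10.46 m = 10460 mm
λ = L_e / r_min = 10460 / 44.74 = 234

λ ≈ 234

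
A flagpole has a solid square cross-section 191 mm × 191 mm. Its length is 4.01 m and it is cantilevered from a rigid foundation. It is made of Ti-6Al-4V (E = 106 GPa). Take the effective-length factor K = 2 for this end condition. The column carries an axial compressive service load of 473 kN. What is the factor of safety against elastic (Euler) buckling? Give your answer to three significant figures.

I = a⁴/12 = 191⁴/12 = 1.109×10^8 mm⁴
I = 1.109×10^8 mm⁴ = 1.109×10^-4 m⁴
Effective length L_e = K·L = 2 × 4.01 = 8.020 m
P_cr = π²EI / L_e² = π² × 106×10⁹ × 1.109×10^-4 / 8.020² = 1.804×10^6 N
Factor of safety n = P_cr / P = 1803.9 / 473 = 3.81

n ≈ 3.81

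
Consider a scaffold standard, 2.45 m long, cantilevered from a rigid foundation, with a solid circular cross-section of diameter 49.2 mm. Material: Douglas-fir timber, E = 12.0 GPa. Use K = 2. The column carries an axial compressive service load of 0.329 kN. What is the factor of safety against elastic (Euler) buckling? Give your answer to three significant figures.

I = πd⁴/64 = π×49.2⁴/64 = 2.876×10^5 mm⁴
I = 2.876×10^5 mm⁴ = 2.876×10^-7 m⁴
Effective length L_e = K·L = 2 × 2.45 = 4.900 m
P_cr = π²EI / L_e² = π² × 12.0×10⁹ × 2.876×10^-7 / 4.900² = 1.419×10^3 N
Factor of safety n = P_cr / P = 1.4188 / 0.329 = 4.31

n ≈ 4.31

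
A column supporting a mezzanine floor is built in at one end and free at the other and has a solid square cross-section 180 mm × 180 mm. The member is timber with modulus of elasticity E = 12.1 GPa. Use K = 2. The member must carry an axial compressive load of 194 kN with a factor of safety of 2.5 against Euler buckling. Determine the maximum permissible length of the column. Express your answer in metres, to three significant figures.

L_max ≈ 2.32 m

I = a⁴/12 = 180⁴/12 = 8.748×10^7 mm⁴
I = 8.748×10^-5 m⁴
Required critical load P_cr = n·P = 2.5 × 194 = 485.0 kN = 4.850×10^5 N
From P_cr = π²EI/(K·L)²:  L = (1/K)·√(π²EI/P_cr) = (1/2)·√(π²×1.21×10^10×8.748×10^-5/4.850×10^5)
L = 2.32 m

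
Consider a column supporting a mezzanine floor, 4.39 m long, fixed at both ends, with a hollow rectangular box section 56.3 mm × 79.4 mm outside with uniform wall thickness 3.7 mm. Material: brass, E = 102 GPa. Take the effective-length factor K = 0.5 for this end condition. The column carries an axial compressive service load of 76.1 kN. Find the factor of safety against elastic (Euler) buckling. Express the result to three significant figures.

Inner dimensions: h_i = 79.4 − 2×3.7 = 72.00 mm, b_i = 56.3 − 2×3.7 = 48.90 mm
Weak-axis I_min = (h_o·b_o³ − h_i·b_i³)/12 with b_o = 56.3, b_i = 48.90 mm (shorter outer/inner sides).
I_min = (79.4×56.3³ − 72.00×48.90³)/12 = 4.792×10^5 mm⁴
I = 4.792×10^5 mm⁴ = 4.792×10^-7 m⁴
Effective length L_e = K·L = 0.5 × 4.39 = 2.195 m
P_cr = π²EI / L_e² = π² × 102×10⁹ × 4.792×10^-7 / 2.195² = 1.001×10^5 N
Factor of safety n = P_cr / P = 100.12 / 76.1 = 1.32

n ≈ 1.32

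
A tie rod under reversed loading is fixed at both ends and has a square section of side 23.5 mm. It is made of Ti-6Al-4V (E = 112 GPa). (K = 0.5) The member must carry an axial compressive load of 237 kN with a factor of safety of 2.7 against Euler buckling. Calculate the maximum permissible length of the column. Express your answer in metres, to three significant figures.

L_max ≈ 0.419 m

I = a⁴/12 = 23.5⁴/12 = 2.542×10^4 mm⁴
I = 2.542×10^-8 m⁴
Required critical load P_cr = n·P = 2.7 × 237 = 639.9 kN = 6.399×10^5 N
From P_cr = π²EI/(K·L)²:  L = (1/K)·√(π²EI/P_cr) = (1/0.5)·√(π²×1.12×10^11×2.542×10^-8/6.399×10^5)
L = 0.419 m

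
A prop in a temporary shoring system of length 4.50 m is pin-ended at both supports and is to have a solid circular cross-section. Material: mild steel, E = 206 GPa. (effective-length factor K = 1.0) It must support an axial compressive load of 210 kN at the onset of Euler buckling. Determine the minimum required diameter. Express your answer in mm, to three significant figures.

L_e = K·L = 1 × 4.50 = 4.500 m
Required I = P_cr·L_e²/(π²E) = 2.100×10^5 × 4.500² / (π² × 2.06×10^11) = 2.092×10^-6 m⁴
I_req = 2.092×10^6 mm⁴
Solid circle: I = πd⁴/64  ⇒  d = (64I/π)^(1/4) = (64×2.092×10^6/π)^(1/4) = 80.8 mm

d ≈ 80.8 mm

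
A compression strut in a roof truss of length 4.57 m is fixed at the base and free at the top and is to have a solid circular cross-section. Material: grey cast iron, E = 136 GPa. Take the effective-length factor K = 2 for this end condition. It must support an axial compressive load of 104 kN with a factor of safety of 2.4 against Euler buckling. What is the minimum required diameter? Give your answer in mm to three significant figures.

Required P_cr = n·P = 2.4 × 104 = 249.6 kN
L_e = K·L = 2 × 4.57 = 9.140 m
Required I = P_cr·L_e²/(π²E) = 2.496×10^5 × 9.140² / (π² × 1.36×10^11) = 1.553×10^-5 m⁴
I_req = 1.553×10^7 mm⁴
Solid circle: I = πd⁴/64  ⇒  d = (64I/π)^(1/4) = (64×1.553×10^7/π)^(1/4) = 133 mm

d ≈ 133 mm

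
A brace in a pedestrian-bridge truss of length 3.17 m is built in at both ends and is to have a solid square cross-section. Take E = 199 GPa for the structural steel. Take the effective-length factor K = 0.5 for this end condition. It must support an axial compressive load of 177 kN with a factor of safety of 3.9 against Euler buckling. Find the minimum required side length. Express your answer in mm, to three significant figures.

a ≈ 57.1 mm

Required P_cr = n·P = 3.9 × 177 = 690.3 kN
L_e = K·L = 0.5 × 3.17 = 1.585 m
Required I = P_cr·L_e²/(π²E) = 6.903×10^5 × 1.585² / (π² × 1.99×10^11) = 8.830×10^-7 m⁴
I_req = 8.830×10^5 mm⁴
Solid square: I = a⁴/12  ⇒  a = (12I)^(1/4) = (12×8.830×10^5)^(1/4) = 57.1 mm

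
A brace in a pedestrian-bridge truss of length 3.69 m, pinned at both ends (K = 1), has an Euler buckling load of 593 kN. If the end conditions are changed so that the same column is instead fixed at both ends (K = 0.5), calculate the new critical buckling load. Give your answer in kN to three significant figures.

P_cr ≈ 2370 kN

P_cr ∝ 1/K², so P_cr,new = P_cr,old × (K_old/K_new)² = 593 × (1/0.5)²
= 593 × 4.000 = 2370 kN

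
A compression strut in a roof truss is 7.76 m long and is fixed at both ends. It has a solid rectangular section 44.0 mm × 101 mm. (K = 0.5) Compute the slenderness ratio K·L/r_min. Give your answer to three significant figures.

λ ≈ 305

Buckling occurs about the weak axis: I_min = h·b³/12 with b = 44.0 mm (the shorter side).
I_min = 101×44.0³/12 = 7.170×10^5 mm⁴
A = 4.444×10^3 mm²;  r_min = √(I/A) = √(7.170×10^5/4.444×10^3) = 12.70 mm
L_e = K·L = 0.5 × 7.76 m = 3.880 m = 3880.0 mm
λ = L_e / r_min = 3880.0 / 12.70 = 305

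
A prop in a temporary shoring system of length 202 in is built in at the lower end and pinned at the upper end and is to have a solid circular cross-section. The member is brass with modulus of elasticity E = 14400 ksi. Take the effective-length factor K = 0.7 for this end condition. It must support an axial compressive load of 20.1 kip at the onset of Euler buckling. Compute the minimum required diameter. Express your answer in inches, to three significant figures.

d ≈ 2.75 in

L_e = K·L = 0.7 × 202 = 141.4 in
Required I = P_cr·L_e²/(π²E) = 2.010×10^4 × 141.4² / (π² × 1.44×10^7) = 2.828 in⁴
Solid circle: I = πd⁴/64  ⇒  d = (64I/π)^(1/4) = (64×2.828/π)^(1/4) = 2.75 in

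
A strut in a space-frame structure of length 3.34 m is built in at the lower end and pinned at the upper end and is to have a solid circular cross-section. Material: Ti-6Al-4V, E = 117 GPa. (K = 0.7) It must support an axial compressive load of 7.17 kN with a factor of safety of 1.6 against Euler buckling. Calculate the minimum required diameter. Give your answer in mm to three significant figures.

Required P_cr = n·P = 1.6 × 7.17 = 11.47 kN
L_e = K·L = 0.7 × 3.34 = 2.338 m
Required I = P_cr·L_e²/(π²E) = 1.147×10^4 × 2.338² / (π² × 1.17×10^11) = 5.431×10^-8 m⁴
I_req = 5.431×10^4 mm⁴
Solid circle: I = πd⁴/64  ⇒  d = (64I/π)^(1/4) = (64×5.431×10^4/π)^(1/4) = 32.4 mm

d ≈ 32.4 mm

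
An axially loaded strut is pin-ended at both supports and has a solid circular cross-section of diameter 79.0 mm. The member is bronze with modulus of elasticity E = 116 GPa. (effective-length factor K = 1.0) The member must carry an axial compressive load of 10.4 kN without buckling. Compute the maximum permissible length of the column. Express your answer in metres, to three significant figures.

L_max ≈ 14.5 m

I = πd⁴/64 = π×79.0⁴/64 = 1.912×10^6 mm⁴
I = 1.912×10^-6 m⁴
At the buckling limit P_cr = P = 1.040×10^4 N
From P_cr = π²EI/(K·L)²:  L = (1/K)·√(π²EI/P_cr) = (1/1)·√(π²×1.16×10^11×1.912×10^-6/1.040×10^4)
L = 14.5 m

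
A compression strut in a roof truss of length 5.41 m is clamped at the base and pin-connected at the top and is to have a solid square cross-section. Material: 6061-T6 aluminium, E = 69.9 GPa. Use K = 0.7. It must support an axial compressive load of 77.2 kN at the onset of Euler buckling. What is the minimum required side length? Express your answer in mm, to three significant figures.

L_e = K·L = 0.7 × 5.41 = 3.787 m
Required I = P_cr·L_e²/(π²E) = 7.720×10^4 × 3.787² / (π² × 6.99×10^10) = 1.605×10^-6 m⁴
I_req = 1.605×10^6 mm⁴
Solid square: I = a⁴/12  ⇒  a = (12I)^(1/4) = (12×1.605×10^6)^(1/4) = 66.2 mm

a ≈ 66.2 mm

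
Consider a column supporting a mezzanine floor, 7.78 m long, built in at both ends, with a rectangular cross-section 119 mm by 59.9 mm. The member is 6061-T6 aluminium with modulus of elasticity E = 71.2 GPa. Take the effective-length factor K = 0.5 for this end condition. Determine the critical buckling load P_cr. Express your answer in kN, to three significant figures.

Buckling occurs about the weak axis: I_min = h·b³/12 with b = 59.9 mm (the shorter side).
I_min = 119×59.9³/12 = 2.131×10^6 mm⁴
I = 2.131×10^6 mm⁴ = 2.131×10^-6 m⁴
Effective length L_e = K·L = 0.5 × 7.78 = 3.890 m
P_cr = π²EI / L_e² = π² × 71.2×10⁹ × 2.131×10^-6 / 3.890² = 9.898×10^4 N

P_cr ≈ 99.0 kN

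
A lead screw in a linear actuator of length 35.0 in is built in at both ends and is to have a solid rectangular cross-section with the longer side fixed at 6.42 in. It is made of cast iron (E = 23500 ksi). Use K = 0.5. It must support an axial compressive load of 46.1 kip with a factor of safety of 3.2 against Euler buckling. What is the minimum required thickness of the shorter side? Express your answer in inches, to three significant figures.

b ≈ 0.714 in

Required P_cr = n·P = 3.2 × 46.1 = 147.5 kip
L_e = K·L = 0.5 × 35.0 = 17.50 in
Required I = P_cr·L_e²/(π²E) = 1.475×10^5 × 17.50² / (π² × 2.35×10^7) = 0.1948 in⁴
Rectangle, weak axis: I_min = h·b³/12 with h = 6.42 in fixed  ⇒  b = (12I/h)^(1/3) = 0.714 in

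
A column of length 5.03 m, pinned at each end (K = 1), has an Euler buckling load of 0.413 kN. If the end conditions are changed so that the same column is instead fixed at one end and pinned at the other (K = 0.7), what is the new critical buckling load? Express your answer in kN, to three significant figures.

P_cr ∝ 1/K², so P_cr,new = P_cr,old × (K_old/K_new)² = 0.413 × (1/0.7)²
= 0.413 × 2.041 = 0.843 kN

P_cr ≈ 0.843 kN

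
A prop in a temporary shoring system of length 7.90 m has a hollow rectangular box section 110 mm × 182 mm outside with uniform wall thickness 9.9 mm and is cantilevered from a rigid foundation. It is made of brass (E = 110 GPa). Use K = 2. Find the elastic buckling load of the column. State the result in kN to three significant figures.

Inner dimensions: h_i = 182 − 2×9.9 = 162.2 mm, b_i = 110 − 2×9.9 = 90.20 mm
Weak-axis I_min = (h_o·b_o³ − h_i·b_i³)/12 with b_o = 110, b_i = 90.20 mm (shorter outer/inner sides).
I_min = (182×110³ − 162.2×90.20³)/12 = 1.027×10^7 mm⁴
I = 1.027×10^7 mm⁴ = 1.027×10^-5 m⁴
Effective length L_e = K·L = 2 × 7.90 = 15.80 m
P_cr = π²EI / L_e² = π² × 110×10⁹ × 1.027×10^-5 / 15.80² = 4.465×10^4 N

P_cr ≈ 44.7 kN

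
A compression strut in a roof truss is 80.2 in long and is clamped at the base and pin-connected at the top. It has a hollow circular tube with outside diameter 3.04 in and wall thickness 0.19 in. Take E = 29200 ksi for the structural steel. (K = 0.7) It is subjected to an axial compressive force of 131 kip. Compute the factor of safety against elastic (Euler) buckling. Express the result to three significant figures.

n ≈ 1.21

Inner diameter d_i = 3.04 − 2×0.19 = 2.660 in
I = π(d_o⁴ − d_i⁴)/64 = π(3.04⁴ − 2.660⁴)/64 = 1.735 in⁴
Effective length L_e = K·L = 0.7 × 80.2 = 56.14 in
P_cr = π²EI / L_e² = π² × 29200×10³ × 1.735 / 56.14² = 1.586×10^5 lb
Factor of safety n = P_cr / P = 158.64 / 131 = 1.21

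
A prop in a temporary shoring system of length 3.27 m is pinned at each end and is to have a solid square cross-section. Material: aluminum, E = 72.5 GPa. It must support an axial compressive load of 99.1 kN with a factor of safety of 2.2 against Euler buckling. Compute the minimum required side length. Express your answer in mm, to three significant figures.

a ≈ 79.1 mm

Required P_cr = n·P = 2.2 × 99.1 = 218.0 kN
L_e = K·L = 1 × 3.27 = 3.270 m
Required I = P_cr·L_e²/(π²E) = 2.180×10^5 × 3.270² / (π² × 7.25×10^10) = 3.258×10^-6 m⁴
I_req = 3.258×10^6 mm⁴
Solid square: I = a⁴/12  ⇒  a = (12I)^(1/4) = (12×3.258×10^6)^(1/4) = 79.1 mm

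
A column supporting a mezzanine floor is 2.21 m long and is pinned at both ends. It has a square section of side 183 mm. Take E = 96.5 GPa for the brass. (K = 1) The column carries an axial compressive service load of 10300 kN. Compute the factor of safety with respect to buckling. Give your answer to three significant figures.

I = a⁴/12 = 183⁴/12 = 9.346×10^7 mm⁴
I = 9.346×10^7 mm⁴ = 9.346×10^-5 m⁴
Effective length L_e = K·L = 1 × 2.21 = 2.210 m
P_cr = π²EI / L_e² = π² × 96.5×10⁹ × 9.346×10^-5 / 2.210² = 1.822×10^7 N
Factor of safety n = P_cr / P = 18225 / 10300 = 1.77

n ≈ 1.77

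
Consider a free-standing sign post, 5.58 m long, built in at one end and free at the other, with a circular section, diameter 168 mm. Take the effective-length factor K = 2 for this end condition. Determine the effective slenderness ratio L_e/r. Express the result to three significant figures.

For a solid circle r = d/4 = 168/4 = 42.00 mm
L_e = K·L = 2 × 5.58 m = 11.16 m = 11160 mm
λ = L_e / r_min = 11160 / 42.00 = 266

λ ≈ 266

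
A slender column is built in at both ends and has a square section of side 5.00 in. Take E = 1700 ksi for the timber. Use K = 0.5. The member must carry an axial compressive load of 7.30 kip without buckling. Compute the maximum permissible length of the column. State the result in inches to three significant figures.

L_max ≈ 692 in

I = a⁴/12 = 5.00⁴/12 = 52.08 in⁴
At the buckling limit P_cr = P = 7.300×10^3 lb
From P_cr = π²EI/(K·L)²:  L = (1/K)·√(π²EI/P_cr) = (1/0.5)·√(π²×1.70×10^6×52.08/7.300×10^3)
L = 692 in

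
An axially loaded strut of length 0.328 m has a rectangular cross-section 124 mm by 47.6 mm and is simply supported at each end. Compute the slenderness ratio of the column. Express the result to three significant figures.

λ ≈ 23.9

For a rectangle r_min = b/√12 = 47.6/√12 = 13.74 mm
L_e = K·L = 1 × 0.328 m = 0.3280 m = 328.00 mm
λ = L_e / r_min = 328.00 / 13.74 = 23.9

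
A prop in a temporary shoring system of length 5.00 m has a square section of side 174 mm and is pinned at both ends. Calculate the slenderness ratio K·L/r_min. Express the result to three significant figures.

λ ≈ 99.5

For a square r = a/√12 = 174/√12 = 50.23 mm
L_e = K·L = 1 × 5.00 m = 5.000 m = 5000.0 mm
λ = L_e / r_min = 5000.0 / 50.23 = 99.5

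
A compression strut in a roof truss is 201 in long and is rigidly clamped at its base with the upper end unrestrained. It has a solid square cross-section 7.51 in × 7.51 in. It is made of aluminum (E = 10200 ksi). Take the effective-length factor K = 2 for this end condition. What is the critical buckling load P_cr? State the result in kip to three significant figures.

I = a⁴/12 = 7.51⁴/12 = 265.1 in⁴
Effective length L_e = K·L = 2 × 201 = 402.0 in
P_cr = π²EI / L_e² = π² × 10200×10³ × 265.1 / 402.0² = 1.651×10^5 lb

P_cr ≈ 165 kip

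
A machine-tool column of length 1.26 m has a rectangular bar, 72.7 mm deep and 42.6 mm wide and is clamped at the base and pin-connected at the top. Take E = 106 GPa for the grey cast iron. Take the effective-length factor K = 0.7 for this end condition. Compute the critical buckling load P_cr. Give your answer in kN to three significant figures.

P_cr ≈ 630 kN

Buckling occurs about the weak axis: I_min = h·b³/12 with b = 42.6 mm (the shorter side).
I_min = 72.7×42.6³/12 = 4.684×10^5 mm⁴
I = 4.684×10^5 mm⁴ = 4.684×10^-7 m⁴
Effective length L_e = K·L = 0.7 × 1.26 = 0.8820 m
P_cr = π²EI / L_e² = π² × 106×10⁹ × 4.684×10^-7 / 0.8820² = 6.299×10^5 N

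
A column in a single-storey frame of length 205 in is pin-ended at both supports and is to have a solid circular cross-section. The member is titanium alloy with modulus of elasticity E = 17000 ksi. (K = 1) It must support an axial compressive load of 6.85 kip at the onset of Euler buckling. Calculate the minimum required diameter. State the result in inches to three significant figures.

L_e = K·L = 1 × 205 = 205.0 in
Required I = P_cr·L_e²/(π²E) = 6.850×10^3 × 205.0² / (π² × 1.70×10^7) = 1.716 in⁴
Solid circle: I = πd⁴/64  ⇒  d = (64I/π)^(1/4) = (64×1.716/π)^(1/4) = 2.43 in

d ≈ 2.43 in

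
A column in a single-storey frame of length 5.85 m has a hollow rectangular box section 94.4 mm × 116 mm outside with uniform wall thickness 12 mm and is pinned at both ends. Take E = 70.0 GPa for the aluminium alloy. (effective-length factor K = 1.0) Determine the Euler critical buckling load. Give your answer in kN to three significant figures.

P_cr ≈ 110 kN

Inner dimensions: h_i = 116 − 2×12 = 92.00 mm, b_i = 94.4 − 2×12 = 70.40 mm
Weak-axis I_min = (h_o·b_o³ − h_i·b_i³)/12 with b_o = 94.4, b_i = 70.40 mm (shorter outer/inner sides).
I_min = (116×94.4³ − 92.00×70.40³)/12 = 5.457×10^6 mm⁴
I = 5.457×10^6 mm⁴ = 5.457×10^-6 m⁴
Effective length L_e = K·L = 1 × 5.85 = 5.850 m
P_cr = π²EI / L_e² = π² × 70.0×10⁹ × 5.457×10^-6 / 5.850² = 1.102×10^5 N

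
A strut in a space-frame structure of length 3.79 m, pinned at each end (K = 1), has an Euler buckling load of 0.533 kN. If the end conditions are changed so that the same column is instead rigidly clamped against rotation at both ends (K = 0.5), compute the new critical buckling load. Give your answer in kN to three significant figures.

P_cr ≈ 2.13 kN

P_cr ∝ 1/K², so P_cr,new = P_cr,old × (K_old/K_new)² = 0.533 × (1/0.5)²
= 0.533 × 4.000 = 2.13 kN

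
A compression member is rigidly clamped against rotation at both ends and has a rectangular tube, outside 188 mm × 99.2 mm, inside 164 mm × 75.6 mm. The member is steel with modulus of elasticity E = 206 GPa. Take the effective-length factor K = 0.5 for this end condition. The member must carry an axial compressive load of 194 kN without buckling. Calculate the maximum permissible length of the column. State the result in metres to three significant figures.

Weak-axis I_min = (h_o·b_o³ − h_i·b_i³)/12 with b_o = 99.2, b_i = 75.60 mm (shorter outer/inner sides).
I_min = (188×99.2³ − 164.0×75.60³)/12 = 9.389×10^6 mm⁴
I = 9.389×10^-6 m⁴
At the buckling limit P_cr = P = 1.940×10^5 N
From P_cr = π²EI/(K·L)²:  L = (1/K)·√(π²EI/P_cr) = (1/0.5)·√(π²×2.06×10^11×9.389×10^-6/1.940×10^5)
L = 19.8 m

L_max ≈ 19.8 m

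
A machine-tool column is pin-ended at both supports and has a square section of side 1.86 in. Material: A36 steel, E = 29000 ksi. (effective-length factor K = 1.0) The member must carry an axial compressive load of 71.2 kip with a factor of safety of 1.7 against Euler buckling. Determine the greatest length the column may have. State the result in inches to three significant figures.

I = a⁴/12 = 1.86⁴/12 = 0.9974 in⁴
Required critical load P_cr = n·P = 1.7 × 71.2 = 121.0 kip = 1.210×10^5 lb
From P_cr = π²EI/(K·L)²:  L = (1/K)·√(π²EI/P_cr) = (1/1)·√(π²×2.90×10^7×0.9974/1.210×10^5)
L = 48.6 in

L_max ≈ 48.6 in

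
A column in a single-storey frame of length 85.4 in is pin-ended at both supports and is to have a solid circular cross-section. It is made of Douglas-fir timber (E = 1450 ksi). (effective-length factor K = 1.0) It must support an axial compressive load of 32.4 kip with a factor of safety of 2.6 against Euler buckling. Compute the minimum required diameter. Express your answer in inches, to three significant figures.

Required P_cr = n·P = 2.6 × 32.4 = 84.24 kip
L_e = K·L = 1 × 85.4 = 85.40 in
Required I = P_cr·L_e²/(π²E) = 8.424×10^4 × 85.40² / (π² × 1.45×10^6) = 42.93 in⁴
Solid circle: I = πd⁴/64  ⇒  d = (64I/π)^(1/4) = (64×42.93/π)^(1/4) = 5.44 in

d ≈ 5.44 in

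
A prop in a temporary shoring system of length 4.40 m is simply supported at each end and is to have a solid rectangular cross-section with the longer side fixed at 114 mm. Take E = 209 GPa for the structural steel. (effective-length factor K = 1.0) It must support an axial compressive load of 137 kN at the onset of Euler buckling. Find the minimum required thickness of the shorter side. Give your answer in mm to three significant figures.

L_e = K·L = 1 × 4.40 = 4.400 m
Required I = P_cr·L_e²/(π²E) = 1.370×10^5 × 4.400² / (π² × 2.09×10^11) = 1.286×10^-6 m⁴
I_req = 1.286×10^6 mm⁴
Rectangle, weak axis: I_min = h·b³/12 with h = 114 mm fixed  ⇒  b = (12I/h)^(1/3) = 51.3 mm

b ≈ 51.3 mm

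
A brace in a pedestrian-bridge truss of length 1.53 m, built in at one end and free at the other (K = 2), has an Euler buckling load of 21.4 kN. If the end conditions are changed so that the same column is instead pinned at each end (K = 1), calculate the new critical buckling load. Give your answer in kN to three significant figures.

P_cr ∝ 1/K², so P_cr,new = P_cr,old × (K_old/K_new)² = 21.4 × (2/1)²
= 21.4 × 4.000 = 85.6 kN

P_cr ≈ 85.6 kN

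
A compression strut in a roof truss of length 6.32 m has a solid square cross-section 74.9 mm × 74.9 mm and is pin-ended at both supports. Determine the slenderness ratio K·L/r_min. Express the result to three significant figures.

I = a⁴/12 = 74.9⁴/12 = 2.623×10^6 mm⁴
A = 5.610×10^3 mm²;  r_min = √(I/A) = √(2.623×10^6/5.610×10^3) = 21.62 mm
L_e = K·L = 1 × 6.32 m = 6.320 m = 6320.0 mm
λ = L_e / r_min = 6320.0 / 21.62 = 292

λ ≈ 292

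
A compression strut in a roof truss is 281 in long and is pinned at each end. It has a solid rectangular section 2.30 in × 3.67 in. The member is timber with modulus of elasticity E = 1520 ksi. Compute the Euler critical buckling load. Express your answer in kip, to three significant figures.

P_cr ≈ 0.707 kip

Buckling occurs about the weak axis: I_min = h·b³/12 with b = 2.30 in (the shorter side).
I_min = 3.67×2.30³/12 = 3.721 in⁴
Effective length L_e = K·L = 1 × 281 = 281.0 in
P_cr = π²EI / L_e² = π² × 1520×10³ × 3.721 / 281.0² = 707.0 lb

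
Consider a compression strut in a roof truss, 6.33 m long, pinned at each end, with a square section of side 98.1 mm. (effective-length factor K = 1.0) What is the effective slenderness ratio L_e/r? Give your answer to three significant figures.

λ ≈ 224

I = a⁴/12 = 98.1⁴/12 = 7.718×10^6 mm⁴
A = 9.624×10^3 mm²;  r_min = √(I/A) = √(7.718×10^6/9.624×10^3) = 28.32 mm
L_e = K·L = 1 × 6.33 m = 6.330 m = 6330.0 mm
λ = L_e / r_min = 6330.0 / 28.32 = 224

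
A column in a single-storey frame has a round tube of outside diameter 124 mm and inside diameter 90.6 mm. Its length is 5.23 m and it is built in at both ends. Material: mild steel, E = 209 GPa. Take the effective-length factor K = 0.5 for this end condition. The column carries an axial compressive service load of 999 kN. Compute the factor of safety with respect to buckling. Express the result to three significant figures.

d_o = 124 mm, d_i = 90.6 mm
I = π(d_o⁴ − d_i⁴)/64 = π(124⁴ − 90.60⁴)/64 = 8.298×10^6 mm⁴
I = 8.298×10^6 mm⁴ = 8.298×10^-6 m⁴
Effective length L_e = K·L = 0.5 × 5.23 = 2.615 m
P_cr = π²EI / L_e² = π² × 209×10⁹ × 8.298×10^-6 / 2.615² = 2.503×10^6 N
Factor of safety n = P_cr / P = 2503.1 / 999 = 2.51

n ≈ 2.51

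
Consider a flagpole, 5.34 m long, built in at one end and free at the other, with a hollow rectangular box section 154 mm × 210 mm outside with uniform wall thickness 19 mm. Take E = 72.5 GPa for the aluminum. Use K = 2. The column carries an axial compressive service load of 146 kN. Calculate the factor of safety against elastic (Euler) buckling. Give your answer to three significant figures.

n ≈ 1.78

Inner dimensions: h_i = 210 − 2×19 = 172.0 mm, b_i = 154 − 2×19 = 116.0 mm
Weak-axis I_min = (h_o·b_o³ − h_i·b_i³)/12 with b_o = 154, b_i = 116.0 mm (shorter outer/inner sides).
I_min = (210×154³ − 172.0×116.0³)/12 = 4.154×10^7 mm⁴
I = 4.154×10^7 mm⁴ = 4.154×10^-5 m⁴
Effective length L_e = K·L = 2 × 5.34 = 10.68 m
P_cr = π²EI / L_e² = π² × 72.5×10⁹ × 4.154×10^-5 / 10.68² = 2.606×10^5 N
Factor of safety n = P_cr / P = 260.60 / 146 = 1.78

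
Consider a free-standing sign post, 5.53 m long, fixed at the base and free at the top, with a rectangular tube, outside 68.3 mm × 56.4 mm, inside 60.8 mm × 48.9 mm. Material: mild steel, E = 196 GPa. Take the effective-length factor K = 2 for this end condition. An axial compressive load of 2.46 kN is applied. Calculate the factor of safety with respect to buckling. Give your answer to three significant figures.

n ≈ 2.76

Weak-axis I_min = (h_o·b_o³ − h_i·b_i³)/12 with b_o = 56.4, b_i = 48.90 mm (shorter outer/inner sides).
I_min = (68.3×56.4³ − 60.80×48.90³)/12 = 4.287×10^5 mm⁴
I = 4.287×10^5 mm⁴ = 4.287×10^-7 m⁴
Effective length L_e = K·L = 2 × 5.53 = 11.06 m
P_cr = π²EI / L_e² = π² × 196×10⁹ × 4.287×10^-7 / 11.06² = 6.779×10^3 N
Factor of safety n = P_cr / P = 6.7791 / 2.46 = 2.76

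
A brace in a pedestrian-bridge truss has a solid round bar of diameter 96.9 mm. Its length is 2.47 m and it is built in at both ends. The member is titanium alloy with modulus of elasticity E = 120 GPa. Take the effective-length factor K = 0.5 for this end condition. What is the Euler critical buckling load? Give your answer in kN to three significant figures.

P_cr ≈ 3360 kN

I = πd⁴/64 = π×96.9⁴/64 = 4.328×10^6 mm⁴
I = 4.328×10^6 mm⁴ = 4.328×10^-6 m⁴
Effective length L_e = K·L = 0.5 × 2.47 = 1.235 m
P_cr = π²EI / L_e² = π² × 120×10⁹ × 4.328×10^-6 / 1.235² = 3.361×10^6 N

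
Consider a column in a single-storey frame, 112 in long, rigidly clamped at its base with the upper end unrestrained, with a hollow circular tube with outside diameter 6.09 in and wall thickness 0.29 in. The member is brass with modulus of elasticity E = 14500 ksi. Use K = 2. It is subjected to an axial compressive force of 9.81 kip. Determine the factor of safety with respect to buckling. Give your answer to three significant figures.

Inner diameter d_i = 6.09 − 2×0.29 = 5.510 in
I = π(d_o⁴ − d_i⁴)/64 = π(6.09⁴ − 5.510⁴)/64 = 22.28 in⁴
Effective length L_e = K·L = 2 × 112 = 224.0 in
P_cr = π²EI / L_e² = π² × 14500×10³ × 22.28 / 224.0² = 6.353×10^4 lb
Factor of safety n = P_cr / P = 63.533 / 9.81 = 6.48

n ≈ 6.48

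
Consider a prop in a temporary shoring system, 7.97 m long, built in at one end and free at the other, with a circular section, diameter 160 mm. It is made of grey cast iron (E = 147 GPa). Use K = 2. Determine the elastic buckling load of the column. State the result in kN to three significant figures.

I = πd⁴/64 = π×160⁴/64 = 3.217×10^7 mm⁴
I = 3.217×10^7 mm⁴ = 3.217×10^-5 m⁴
Effective length L_e = K·L = 2 × 7.97 = 15.94 m
P_cr = π²EI / L_e² = π² × 147×10⁹ × 3.217×10^-5 / 15.94² = 1.837×10^5 N

P_cr ≈ 184 kN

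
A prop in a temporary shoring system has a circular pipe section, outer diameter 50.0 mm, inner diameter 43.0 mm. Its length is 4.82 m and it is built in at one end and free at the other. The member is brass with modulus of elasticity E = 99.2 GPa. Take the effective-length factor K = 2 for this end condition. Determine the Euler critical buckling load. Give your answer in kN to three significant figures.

P_cr ≈ 1.46 kN

d_o = 50.0 mm, d_i = 43.0 mm
I = π(d_o⁴ − d_i⁴)/64 = π(50.0⁴ − 43.00⁴)/64 = 1.390×10^5 mm⁴
I = 1.390×10^5 mm⁴ = 1.390×10^-7 m⁴
Effective length L_e = K·L = 2 × 4.82 = 9.640 m
P_cr = π²EI / L_e² = π² × 99.2×10⁹ × 1.390×10^-7 / 9.640² = 1.464×10^3 N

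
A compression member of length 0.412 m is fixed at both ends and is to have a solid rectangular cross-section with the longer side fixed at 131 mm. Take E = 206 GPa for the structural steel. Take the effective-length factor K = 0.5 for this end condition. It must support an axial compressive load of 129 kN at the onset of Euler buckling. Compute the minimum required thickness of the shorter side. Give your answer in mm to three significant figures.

L_e = K·L = 0.5 × 0.412 = 0.2060 m
Required I = P_cr·L_e²/(π²E) = 1.290×10^5 × 0.2060² / (π² × 2.06×10^11) = 2.693×10^-9 m⁴
I_req = 2.693×10^3 mm⁴
Rectangle, weak axis: I_min = h·b³/12 with h = 131 mm fixed  ⇒  b = (12I/h)^(1/3) = 6.27 mm

b ≈ 6.27 mm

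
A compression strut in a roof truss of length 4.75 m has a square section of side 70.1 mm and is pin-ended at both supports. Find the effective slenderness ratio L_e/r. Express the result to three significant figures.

λ ≈ 235

For a square r = a/√12 = 70.1/√12 = 20.24 mm
L_e = K·L = 1 × 4.75 m = 4.750 m = 4750.0 mm
λ = L_e / r_min = 4750.0 / 20.24 = 235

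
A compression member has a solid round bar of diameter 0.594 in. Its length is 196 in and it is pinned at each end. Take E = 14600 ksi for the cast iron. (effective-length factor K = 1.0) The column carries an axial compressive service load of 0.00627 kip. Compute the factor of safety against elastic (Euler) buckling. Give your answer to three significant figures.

I = πd⁴/64 = π×0.594⁴/64 = 6.111×10^-3 in⁴
Effective length L_e = K·L = 1 × 196 = 196.0 in
P_cr = π²EI / L_e² = π² × 14600×10³ × 6.111×10^-3 / 196.0² = 22.92 lb
Factor of safety n = P_cr / P = 0.022922 / 0.00627 = 3.66

n ≈ 3.66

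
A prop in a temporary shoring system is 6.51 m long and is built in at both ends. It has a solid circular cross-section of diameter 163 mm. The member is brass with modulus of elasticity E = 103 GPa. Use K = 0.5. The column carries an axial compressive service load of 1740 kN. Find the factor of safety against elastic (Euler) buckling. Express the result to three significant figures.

I = πd⁴/64 = π×163⁴/64 = 3.465×10^7 mm⁴
I = 3.465×10^7 mm⁴ = 3.465×10^-5 m⁴
Effective length L_e = K·L = 0.5 × 6.51 = 3.255 m
P_cr = π²EI / L_e² = π² × 103×10⁹ × 3.465×10^-5 / 3.255² = 3.325×10^6 N
Factor of safety n = P_cr / P = 3324.7 / 1740 = 1.91

n ≈ 1.91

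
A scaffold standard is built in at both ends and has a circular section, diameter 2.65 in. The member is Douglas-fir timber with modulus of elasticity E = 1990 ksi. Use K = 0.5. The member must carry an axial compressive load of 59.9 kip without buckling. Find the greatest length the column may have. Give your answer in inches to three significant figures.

L_max ≈ 56.3 in

I = πd⁴/64 = π×2.65⁴/64 = 2.421 in⁴
At the buckling limit P_cr = P = 5.990×10^4 lb
From P_cr = π²EI/(K·L)²:  L = (1/K)·√(π²EI/P_cr) = (1/0.5)·√(π²×1.99×10^6×2.421/5.990×10^4)
L = 56.3 in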